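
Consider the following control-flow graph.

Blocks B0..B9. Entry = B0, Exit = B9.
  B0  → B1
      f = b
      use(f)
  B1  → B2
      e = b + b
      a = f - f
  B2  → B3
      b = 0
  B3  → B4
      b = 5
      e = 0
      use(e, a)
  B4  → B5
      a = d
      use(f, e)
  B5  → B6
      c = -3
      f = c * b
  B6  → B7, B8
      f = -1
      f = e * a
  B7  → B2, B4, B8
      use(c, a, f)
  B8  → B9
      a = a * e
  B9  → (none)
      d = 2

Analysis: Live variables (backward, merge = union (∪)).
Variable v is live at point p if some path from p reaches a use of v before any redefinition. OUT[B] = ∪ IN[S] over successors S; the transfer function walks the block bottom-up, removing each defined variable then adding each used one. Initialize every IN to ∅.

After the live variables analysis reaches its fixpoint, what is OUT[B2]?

Converged values:
  B0:  IN={b, d}  OUT={b, d, f}
  B1:  IN={b, d, f}  OUT={a, d, f}
  B2:  IN={a, d, f}  OUT={a, d, f}
  B3:  IN={a, d, f}  OUT={b, d, e, f}
  B4:  IN={b, d, e, f}  OUT={a, b, d, e}
  B5:  IN={a, b, d, e}  OUT={a, b, c, d, e}
  B6:  IN={a, b, c, d, e}  OUT={a, b, c, d, e, f}
  B7:  IN={a, b, c, d, e, f}  OUT={a, b, d, e, f}
  B8:  IN={a, e}  OUT={}
  B9:  IN={}  OUT={}

Merge at B2: OUT[B2] = IN[B3] = {a, d, f}

Answer: {a, d, f}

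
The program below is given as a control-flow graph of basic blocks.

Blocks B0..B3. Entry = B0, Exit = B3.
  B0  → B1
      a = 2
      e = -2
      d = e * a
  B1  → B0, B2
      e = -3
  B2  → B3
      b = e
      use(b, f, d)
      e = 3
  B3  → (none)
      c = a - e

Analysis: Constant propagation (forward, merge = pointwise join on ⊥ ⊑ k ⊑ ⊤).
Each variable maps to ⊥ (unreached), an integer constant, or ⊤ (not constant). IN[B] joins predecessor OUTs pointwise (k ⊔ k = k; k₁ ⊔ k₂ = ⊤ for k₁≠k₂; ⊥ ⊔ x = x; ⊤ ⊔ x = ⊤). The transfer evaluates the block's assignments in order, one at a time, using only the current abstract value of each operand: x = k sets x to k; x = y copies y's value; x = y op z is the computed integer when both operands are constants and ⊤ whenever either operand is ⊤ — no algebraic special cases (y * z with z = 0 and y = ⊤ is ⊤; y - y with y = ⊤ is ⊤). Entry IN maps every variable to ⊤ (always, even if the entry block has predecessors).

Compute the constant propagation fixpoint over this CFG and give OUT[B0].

Answer: {a: 2, b: ⊤, c: ⊤, d: -4, e: -2, f: ⊤}

Derivation:
Converged values:
  B0: | IN=(all ⊤) | OUT={a:2, d:-4, e:-2; rest ⊤}
  B1: | IN={a:2, d:-4, e:-2; rest ⊤} | OUT={a:2, d:-4, e:-3; rest ⊤}
  B2: | IN={a:2, d:-4, e:-3; rest ⊤} | OUT={a:2, b:-3, d:-4, e:3; rest ⊤}
  B3: | IN={a:2, b:-3, d:-4, e:3; rest ⊤} | OUT={a:2, b:-3, c:-1, d:-4, e:3; rest ⊤}

Merge at B0 (entry node, so the boundary value (all ⊤) is joined with the incoming edge(s)): IN[B0] = (all ⊤) ⊔ OUT[B1] = {a: ⊤, b: ⊤, c: ⊤, d: ⊤, e: ⊤, f: ⊤}
Applying B0's transfer function to that IN value gives OUT[B0] (row B0 above).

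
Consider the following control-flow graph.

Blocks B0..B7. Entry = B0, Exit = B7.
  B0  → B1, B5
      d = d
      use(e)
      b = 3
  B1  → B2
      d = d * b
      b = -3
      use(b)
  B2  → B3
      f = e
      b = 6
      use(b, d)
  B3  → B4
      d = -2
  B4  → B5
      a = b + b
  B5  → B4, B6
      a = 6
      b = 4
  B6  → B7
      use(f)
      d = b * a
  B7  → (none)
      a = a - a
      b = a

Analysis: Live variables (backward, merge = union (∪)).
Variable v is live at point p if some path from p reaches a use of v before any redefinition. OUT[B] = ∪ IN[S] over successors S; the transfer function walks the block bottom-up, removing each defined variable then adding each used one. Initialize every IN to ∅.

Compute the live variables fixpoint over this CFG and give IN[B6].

Converged values:
  B0: | IN={d, e, f} | OUT={b, d, e, f}
  B1: | IN={b, d, e} | OUT={d, e}
  B2: | IN={d, e} | OUT={b, f}
  B3: | IN={b, f} | OUT={b, f}
  B4: | IN={b, f} | OUT={f}
  B5: | IN={f} | OUT={a, b, f}
  B6: | IN={a, b, f} | OUT={a}
  B7: | IN={a} | OUT={}

Merge at B6: OUT[B6] = IN[B7] = {a}
Applying B6's transfer function to that OUT value gives IN[B6] (row B6 above).

Answer: {a, b, f}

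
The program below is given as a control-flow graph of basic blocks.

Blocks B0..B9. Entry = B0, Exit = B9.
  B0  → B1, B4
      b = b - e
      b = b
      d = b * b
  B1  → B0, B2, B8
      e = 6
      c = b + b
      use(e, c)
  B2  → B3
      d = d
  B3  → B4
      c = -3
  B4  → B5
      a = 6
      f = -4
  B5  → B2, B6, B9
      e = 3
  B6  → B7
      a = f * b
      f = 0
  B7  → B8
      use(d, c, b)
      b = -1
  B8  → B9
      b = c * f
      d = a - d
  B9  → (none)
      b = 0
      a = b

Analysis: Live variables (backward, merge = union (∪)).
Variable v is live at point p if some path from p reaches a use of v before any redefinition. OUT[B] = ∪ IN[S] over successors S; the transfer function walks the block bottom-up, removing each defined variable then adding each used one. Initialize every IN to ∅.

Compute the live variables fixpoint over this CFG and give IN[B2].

Fixpoint table:
  B0:   IN={a, b, c, e, f}   OUT={a, b, c, d, f}
  B1:   IN={a, b, d, f}   OUT={a, b, c, d, e, f}
  B2:   IN={b, d}   OUT={b, d}
  B3:   IN={b, d}   OUT={b, c, d}
  B4:   IN={b, c, d}   OUT={b, c, d, f}
  B5:   IN={b, c, d, f}   OUT={b, c, d, f}
  B6:   IN={b, c, d, f}   OUT={a, b, c, d, f}
  B7:   IN={a, b, c, d, f}   OUT={a, c, d, f}
  B8:   IN={a, c, d, f}   OUT={}
  B9:   IN={}   OUT={}

Merge at B2: OUT[B2] = IN[B3] = {b, d}
Applying B2's transfer function to that OUT value gives IN[B2] (row B2 above).

Answer: {b, d}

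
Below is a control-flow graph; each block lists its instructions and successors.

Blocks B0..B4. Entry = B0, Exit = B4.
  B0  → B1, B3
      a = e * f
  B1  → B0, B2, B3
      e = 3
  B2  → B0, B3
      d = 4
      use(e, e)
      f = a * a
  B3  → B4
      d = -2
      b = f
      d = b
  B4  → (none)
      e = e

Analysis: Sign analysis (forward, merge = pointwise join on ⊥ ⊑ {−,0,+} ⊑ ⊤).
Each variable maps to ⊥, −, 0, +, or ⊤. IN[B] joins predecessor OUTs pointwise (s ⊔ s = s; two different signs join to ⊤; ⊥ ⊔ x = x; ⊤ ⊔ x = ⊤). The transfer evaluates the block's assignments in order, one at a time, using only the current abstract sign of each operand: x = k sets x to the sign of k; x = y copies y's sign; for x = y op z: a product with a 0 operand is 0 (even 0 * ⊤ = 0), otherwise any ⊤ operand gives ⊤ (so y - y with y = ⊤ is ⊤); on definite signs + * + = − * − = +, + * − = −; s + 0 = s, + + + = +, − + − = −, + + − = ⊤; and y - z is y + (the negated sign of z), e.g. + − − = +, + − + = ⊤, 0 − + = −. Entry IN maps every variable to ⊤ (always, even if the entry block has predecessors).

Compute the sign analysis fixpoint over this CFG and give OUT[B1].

Converged values:
  B0: | IN=(all ⊤) | OUT=(all ⊤)
  B1: | IN=(all ⊤) | OUT={e:+; rest ⊤}
  B2: | IN={e:+; rest ⊤} | OUT={d:+, e:+; rest ⊤}
  B3: | IN=(all ⊤) | OUT=(all ⊤)
  B4: | IN=(all ⊤) | OUT=(all ⊤)

Merge at B1: IN[B1] = OUT[B0] = {a: ⊤, b: ⊤, c: ⊤, d: ⊤, e: ⊤, f: ⊤}
Applying B1's transfer function to that IN value gives OUT[B1] (row B1 above).

Answer: {a: ⊤, b: ⊤, c: ⊤, d: ⊤, e: +, f: ⊤}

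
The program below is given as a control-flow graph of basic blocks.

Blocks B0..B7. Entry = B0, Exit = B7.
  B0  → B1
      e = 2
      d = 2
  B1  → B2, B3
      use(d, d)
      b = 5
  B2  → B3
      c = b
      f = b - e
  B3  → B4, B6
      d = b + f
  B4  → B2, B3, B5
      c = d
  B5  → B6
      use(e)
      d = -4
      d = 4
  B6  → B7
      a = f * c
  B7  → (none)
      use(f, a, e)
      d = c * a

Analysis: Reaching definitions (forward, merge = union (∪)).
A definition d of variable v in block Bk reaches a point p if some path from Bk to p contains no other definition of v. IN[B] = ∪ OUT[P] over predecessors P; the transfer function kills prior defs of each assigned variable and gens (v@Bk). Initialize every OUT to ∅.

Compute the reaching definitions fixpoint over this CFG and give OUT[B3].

Fixpoint table:
  B0: | IN={} | OUT={d@B0, e@B0}
  B1: | IN={d@B0, e@B0} | OUT={b@B1, d@B0, e@B0}
  B2: | IN={b@B1, c@B4, d@B0, d@B3, e@B0, f@B2} | OUT={b@B1, c@B2, d@B0, d@B3, e@B0, f@B2}
  B3: | IN={b@B1, c@B2, c@B4, d@B0, d@B3, e@B0, f@B2} | OUT={b@B1, c@B2, c@B4, d@B3, e@B0, f@B2}
  B4: | IN={b@B1, c@B2, c@B4, d@B3, e@B0, f@B2} | OUT={b@B1, c@B4, d@B3, e@B0, f@B2}
  B5: | IN={b@B1, c@B4, d@B3, e@B0, f@B2} | OUT={b@B1, c@B4, d@B5, e@B0, f@B2}
  B6: | IN={b@B1, c@B2, c@B4, d@B3, d@B5, e@B0, f@B2} | OUT={a@B6, b@B1, c@B2, c@B4, d@B3, d@B5, e@B0, f@B2}
  B7: | IN={a@B6, b@B1, c@B2, c@B4, d@B3, d@B5, e@B0, f@B2} | OUT={a@B6, b@B1, c@B2, c@B4, d@B7, e@B0, f@B2}

Merge at B3: IN[B3] = OUT[B1] ⊔ OUT[B2] ⊔ OUT[B4] = {b@B1, c@B2, c@B4, d@B0, d@B3, e@B0, f@B2}
Applying B3's transfer function to that IN value gives OUT[B3] (row B3 above).

Answer: {b@B1, c@B2, c@B4, d@B3, e@B0, f@B2}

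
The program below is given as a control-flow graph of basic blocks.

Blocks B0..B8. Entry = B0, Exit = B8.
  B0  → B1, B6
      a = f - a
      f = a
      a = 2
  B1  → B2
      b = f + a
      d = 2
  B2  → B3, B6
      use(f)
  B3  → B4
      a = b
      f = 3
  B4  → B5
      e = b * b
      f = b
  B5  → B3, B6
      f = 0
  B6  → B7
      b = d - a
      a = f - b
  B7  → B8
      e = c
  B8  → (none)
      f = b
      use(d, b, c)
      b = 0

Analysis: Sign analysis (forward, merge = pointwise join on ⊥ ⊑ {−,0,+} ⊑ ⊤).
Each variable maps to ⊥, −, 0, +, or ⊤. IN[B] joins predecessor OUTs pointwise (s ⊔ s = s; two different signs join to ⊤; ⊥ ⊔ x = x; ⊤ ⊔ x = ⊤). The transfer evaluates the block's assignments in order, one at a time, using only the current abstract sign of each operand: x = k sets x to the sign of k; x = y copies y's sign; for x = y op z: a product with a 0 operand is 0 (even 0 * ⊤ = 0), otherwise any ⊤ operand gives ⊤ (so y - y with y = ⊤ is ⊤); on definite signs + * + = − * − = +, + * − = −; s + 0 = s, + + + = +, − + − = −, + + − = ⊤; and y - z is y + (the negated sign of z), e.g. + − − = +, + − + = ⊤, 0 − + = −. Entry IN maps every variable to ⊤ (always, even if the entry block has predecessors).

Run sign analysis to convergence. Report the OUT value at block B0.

Answer: {a: +, b: ⊤, c: ⊤, d: ⊤, e: ⊤, f: ⊤}

Trace:
Per-block solution:
  B0: | IN=(all ⊤) | OUT={a:+; rest ⊤}
  B1: | IN={a:+; rest ⊤} | OUT={a:+, d:+; rest ⊤}
  B2: | IN={a:+, d:+; rest ⊤} | OUT={a:+, d:+; rest ⊤}
  B3: | IN={d:+; rest ⊤} | OUT={d:+, f:+; rest ⊤}
  B4: | IN={d:+, f:+; rest ⊤} | OUT={d:+; rest ⊤}
  B5: | IN={d:+; rest ⊤} | OUT={d:+, f:0; rest ⊤}
  B6: | IN=(all ⊤) | OUT=(all ⊤)
  B7: | IN=(all ⊤) | OUT=(all ⊤)
  B8: | IN=(all ⊤) | OUT={b:0; rest ⊤}

B0 is the boundary node: IN[B0] = {a: ⊤, b: ⊤, c: ⊤, d: ⊤, e: ⊤, f: ⊤}
Applying B0's transfer function to that IN value gives OUT[B0] (row B0 above).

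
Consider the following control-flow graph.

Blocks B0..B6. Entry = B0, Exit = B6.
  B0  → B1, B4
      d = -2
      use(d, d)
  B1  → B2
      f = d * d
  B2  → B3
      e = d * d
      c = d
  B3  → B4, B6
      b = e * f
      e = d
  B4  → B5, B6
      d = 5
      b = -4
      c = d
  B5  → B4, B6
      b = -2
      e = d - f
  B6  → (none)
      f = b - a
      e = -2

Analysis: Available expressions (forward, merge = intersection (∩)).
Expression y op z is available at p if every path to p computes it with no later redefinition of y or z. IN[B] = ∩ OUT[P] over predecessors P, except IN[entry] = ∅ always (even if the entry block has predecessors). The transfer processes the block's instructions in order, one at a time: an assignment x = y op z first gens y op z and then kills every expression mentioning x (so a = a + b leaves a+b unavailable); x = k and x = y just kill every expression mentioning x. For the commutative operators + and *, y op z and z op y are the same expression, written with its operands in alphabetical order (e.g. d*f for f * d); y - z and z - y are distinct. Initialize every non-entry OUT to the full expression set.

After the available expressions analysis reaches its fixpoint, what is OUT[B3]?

Per-block solution:
  B0:   IN={}   OUT={}
  B1:   IN={}   OUT={d*d}
  B2:   IN={d*d}   OUT={d*d}
  B3:   IN={d*d}   OUT={d*d}
  B4:   IN={}   OUT={}
  B5:   IN={}   OUT={d-f}
  B6:   IN={}   OUT={b-a}

Merge at B3: IN[B3] = OUT[B2] = {d*d}
Applying B3's transfer function to that IN value gives OUT[B3] (row B3 above).

Answer: {d*d}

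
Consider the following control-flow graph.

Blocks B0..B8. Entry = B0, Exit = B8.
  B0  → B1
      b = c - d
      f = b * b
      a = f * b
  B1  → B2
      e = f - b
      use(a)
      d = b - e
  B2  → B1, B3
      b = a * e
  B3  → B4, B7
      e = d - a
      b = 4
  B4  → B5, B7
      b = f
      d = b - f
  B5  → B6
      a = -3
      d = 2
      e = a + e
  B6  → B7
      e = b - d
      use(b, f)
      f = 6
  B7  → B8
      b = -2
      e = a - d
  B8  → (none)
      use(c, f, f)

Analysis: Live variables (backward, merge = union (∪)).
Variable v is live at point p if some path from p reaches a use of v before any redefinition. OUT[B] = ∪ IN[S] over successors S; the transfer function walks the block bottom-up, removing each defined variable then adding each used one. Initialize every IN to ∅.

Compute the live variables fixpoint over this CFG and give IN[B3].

Converged values:
  B0: | IN={c, d} | OUT={a, b, c, f}
  B1: | IN={a, b, c, f} | OUT={a, c, d, e, f}
  B2: | IN={a, c, d, e, f} | OUT={a, b, c, d, f}
  B3: | IN={a, c, d, f} | OUT={a, c, d, e, f}
  B4: | IN={a, c, e, f} | OUT={a, b, c, d, e, f}
  B5: | IN={b, c, e, f} | OUT={a, b, c, d, f}
  B6: | IN={a, b, c, d, f} | OUT={a, c, d, f}
  B7: | IN={a, c, d, f} | OUT={c, f}
  B8: | IN={c, f} | OUT={}

Merge at B3: OUT[B3] = IN[B4] ⊔ IN[B7] = {a, c, d, e, f}
Applying B3's transfer function to that OUT value gives IN[B3] (row B3 above).

Answer: {a, c, d, f}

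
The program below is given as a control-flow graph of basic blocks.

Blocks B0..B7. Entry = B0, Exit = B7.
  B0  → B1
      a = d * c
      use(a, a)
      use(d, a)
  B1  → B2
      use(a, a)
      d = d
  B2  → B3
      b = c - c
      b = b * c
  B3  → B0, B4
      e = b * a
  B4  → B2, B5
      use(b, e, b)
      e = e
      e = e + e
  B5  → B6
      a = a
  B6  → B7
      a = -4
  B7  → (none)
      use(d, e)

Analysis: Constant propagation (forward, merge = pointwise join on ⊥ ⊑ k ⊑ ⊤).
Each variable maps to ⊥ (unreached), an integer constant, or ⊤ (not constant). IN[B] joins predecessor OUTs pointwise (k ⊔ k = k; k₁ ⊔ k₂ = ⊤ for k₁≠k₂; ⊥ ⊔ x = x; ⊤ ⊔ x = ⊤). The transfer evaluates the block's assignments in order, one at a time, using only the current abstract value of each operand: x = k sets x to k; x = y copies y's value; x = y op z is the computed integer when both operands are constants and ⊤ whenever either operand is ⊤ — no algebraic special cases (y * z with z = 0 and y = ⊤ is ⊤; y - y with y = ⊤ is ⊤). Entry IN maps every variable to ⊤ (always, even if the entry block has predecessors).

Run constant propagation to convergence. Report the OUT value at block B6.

Answer: {a: -4, b: ⊤, c: ⊤, d: ⊤, e: ⊤, f: ⊤}

Trace:
Converged values:
  B0:   IN=(all ⊤)   OUT=(all ⊤)
  B1:   IN=(all ⊤)   OUT=(all ⊤)
  B2:   IN=(all ⊤)   OUT=(all ⊤)
  B3:   IN=(all ⊤)   OUT=(all ⊤)
  B4:   IN=(all ⊤)   OUT=(all ⊤)
  B5:   IN=(all ⊤)   OUT=(all ⊤)
  B6:   IN=(all ⊤)   OUT={a:-4; rest ⊤}
  B7:   IN={a:-4; rest ⊤}   OUT={a:-4; rest ⊤}

Merge at B6: IN[B6] = OUT[B5] = {a: ⊤, b: ⊤, c: ⊤, d: ⊤, e: ⊤, f: ⊤}
Applying B6's transfer function to that IN value gives OUT[B6] (row B6 above).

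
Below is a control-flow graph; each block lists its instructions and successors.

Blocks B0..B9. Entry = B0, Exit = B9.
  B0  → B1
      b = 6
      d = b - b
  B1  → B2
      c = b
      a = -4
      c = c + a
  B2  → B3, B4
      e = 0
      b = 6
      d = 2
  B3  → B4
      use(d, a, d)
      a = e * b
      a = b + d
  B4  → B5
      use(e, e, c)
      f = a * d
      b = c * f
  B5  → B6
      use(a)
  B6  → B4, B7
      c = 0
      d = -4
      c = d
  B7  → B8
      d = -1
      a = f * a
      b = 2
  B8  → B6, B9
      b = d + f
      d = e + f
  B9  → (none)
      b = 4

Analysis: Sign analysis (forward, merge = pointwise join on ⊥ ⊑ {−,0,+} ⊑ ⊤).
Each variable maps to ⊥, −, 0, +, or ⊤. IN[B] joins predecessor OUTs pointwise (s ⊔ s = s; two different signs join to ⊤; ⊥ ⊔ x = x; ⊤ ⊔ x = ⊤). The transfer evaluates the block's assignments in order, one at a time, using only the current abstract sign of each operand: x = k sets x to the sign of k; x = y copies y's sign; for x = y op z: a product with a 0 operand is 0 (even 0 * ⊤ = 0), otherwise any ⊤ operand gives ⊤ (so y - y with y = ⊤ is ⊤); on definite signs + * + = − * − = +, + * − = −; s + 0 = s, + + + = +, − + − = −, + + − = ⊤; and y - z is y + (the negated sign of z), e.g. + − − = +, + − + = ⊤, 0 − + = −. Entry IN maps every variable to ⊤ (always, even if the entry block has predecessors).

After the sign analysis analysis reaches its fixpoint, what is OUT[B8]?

Answer: {a: ⊤, b: ⊤, c: -, d: ⊤, e: 0, f: ⊤}

Working:
Per-block solution:
  B0: | IN=(all ⊤) | OUT={b:+; rest ⊤}
  B1: | IN={b:+; rest ⊤} | OUT={a:-, b:+; rest ⊤}
  B2: | IN={a:-, b:+; rest ⊤} | OUT={a:-, b:+, d:+, e:0; rest ⊤}
  B3: | IN={a:-, b:+, d:+, e:0; rest ⊤} | OUT={a:+, b:+, d:+, e:0; rest ⊤}
  B4: | IN={e:0; rest ⊤} | OUT={e:0; rest ⊤}
  B5: | IN={e:0; rest ⊤} | OUT={e:0; rest ⊤}
  B6: | IN={e:0; rest ⊤} | OUT={c:-, d:-, e:0; rest ⊤}
  B7: | IN={c:-, d:-, e:0; rest ⊤} | OUT={b:+, c:-, d:-, e:0; rest ⊤}
  B8: | IN={b:+, c:-, d:-, e:0; rest ⊤} | OUT={c:-, e:0; rest ⊤}
  B9: | IN={c:-, e:0; rest ⊤} | OUT={b:+, c:-, e:0; rest ⊤}

Merge at B8: IN[B8] = OUT[B7] = {a: ⊤, b: +, c: -, d: -, e: 0, f: ⊤}
Applying B8's transfer function to that IN value gives OUT[B8] (row B8 above).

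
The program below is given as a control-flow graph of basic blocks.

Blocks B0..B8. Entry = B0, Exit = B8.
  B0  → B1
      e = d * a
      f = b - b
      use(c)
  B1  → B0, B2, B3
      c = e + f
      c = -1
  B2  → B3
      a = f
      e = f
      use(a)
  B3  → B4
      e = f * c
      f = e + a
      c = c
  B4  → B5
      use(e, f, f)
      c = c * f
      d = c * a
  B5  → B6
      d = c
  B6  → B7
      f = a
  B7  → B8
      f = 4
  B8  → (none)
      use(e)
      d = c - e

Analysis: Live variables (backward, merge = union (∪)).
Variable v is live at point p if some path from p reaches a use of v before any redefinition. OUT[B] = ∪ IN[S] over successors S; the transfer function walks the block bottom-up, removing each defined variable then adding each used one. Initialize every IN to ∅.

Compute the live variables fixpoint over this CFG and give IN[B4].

Answer: {a, c, e, f}

Working:
Per-block solution:
  B0:  IN={a, b, c, d}  OUT={a, b, d, e, f}
  B1:  IN={a, b, d, e, f}  OUT={a, b, c, d, f}
  B2:  IN={c, f}  OUT={a, c, f}
  B3:  IN={a, c, f}  OUT={a, c, e, f}
  B4:  IN={a, c, e, f}  OUT={a, c, e}
  B5:  IN={a, c, e}  OUT={a, c, e}
  B6:  IN={a, c, e}  OUT={c, e}
  B7:  IN={c, e}  OUT={c, e}
  B8:  IN={c, e}  OUT={}

Merge at B4: OUT[B4] = IN[B5] = {a, c, e}
Applying B4's transfer function to that OUT value gives IN[B4] (row B4 above).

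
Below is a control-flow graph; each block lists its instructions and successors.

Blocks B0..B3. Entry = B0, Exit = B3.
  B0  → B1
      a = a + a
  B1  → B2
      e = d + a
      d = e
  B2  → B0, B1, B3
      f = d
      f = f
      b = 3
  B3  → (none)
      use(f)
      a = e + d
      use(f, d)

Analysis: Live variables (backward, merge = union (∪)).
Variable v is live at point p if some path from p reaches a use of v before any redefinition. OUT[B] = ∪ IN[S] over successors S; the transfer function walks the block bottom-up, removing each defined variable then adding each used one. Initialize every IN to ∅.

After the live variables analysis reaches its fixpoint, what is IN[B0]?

Fixpoint table:
  B0:  IN={a, d}  OUT={a, d}
  B1:  IN={a, d}  OUT={a, d, e}
  B2:  IN={a, d, e}  OUT={a, d, e, f}
  B3:  IN={d, e, f}  OUT={}

Merge at B0: OUT[B0] = IN[B1] = {a, d}
Applying B0's transfer function to that OUT value gives IN[B0] (row B0 above).

Answer: {a, d}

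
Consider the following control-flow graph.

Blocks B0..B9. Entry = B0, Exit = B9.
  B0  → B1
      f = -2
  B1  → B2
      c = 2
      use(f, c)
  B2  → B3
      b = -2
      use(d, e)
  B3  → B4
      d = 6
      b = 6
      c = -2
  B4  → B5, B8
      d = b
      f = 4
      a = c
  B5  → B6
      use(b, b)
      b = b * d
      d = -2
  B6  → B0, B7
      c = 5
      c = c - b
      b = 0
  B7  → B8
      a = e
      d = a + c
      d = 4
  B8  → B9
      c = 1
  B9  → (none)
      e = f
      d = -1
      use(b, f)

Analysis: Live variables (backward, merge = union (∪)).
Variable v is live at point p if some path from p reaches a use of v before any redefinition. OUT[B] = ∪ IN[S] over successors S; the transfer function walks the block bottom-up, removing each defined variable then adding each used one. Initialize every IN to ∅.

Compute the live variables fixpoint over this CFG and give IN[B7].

Per-block solution:
  B0:   IN={d, e}   OUT={d, e, f}
  B1:   IN={d, e, f}   OUT={d, e}
  B2:   IN={d, e}   OUT={e}
  B3:   IN={e}   OUT={b, c, e}
  B4:   IN={b, c, e}   OUT={b, d, e, f}
  B5:   IN={b, d, e, f}   OUT={b, d, e, f}
  B6:   IN={b, d, e, f}   OUT={b, c, d, e, f}
  B7:   IN={b, c, e, f}   OUT={b, f}
  B8:   IN={b, f}   OUT={b, f}
  B9:   IN={b, f}   OUT={}

Merge at B7: OUT[B7] = IN[B8] = {b, f}
Applying B7's transfer function to that OUT value gives IN[B7] (row B7 above).

Answer: {b, c, e, f}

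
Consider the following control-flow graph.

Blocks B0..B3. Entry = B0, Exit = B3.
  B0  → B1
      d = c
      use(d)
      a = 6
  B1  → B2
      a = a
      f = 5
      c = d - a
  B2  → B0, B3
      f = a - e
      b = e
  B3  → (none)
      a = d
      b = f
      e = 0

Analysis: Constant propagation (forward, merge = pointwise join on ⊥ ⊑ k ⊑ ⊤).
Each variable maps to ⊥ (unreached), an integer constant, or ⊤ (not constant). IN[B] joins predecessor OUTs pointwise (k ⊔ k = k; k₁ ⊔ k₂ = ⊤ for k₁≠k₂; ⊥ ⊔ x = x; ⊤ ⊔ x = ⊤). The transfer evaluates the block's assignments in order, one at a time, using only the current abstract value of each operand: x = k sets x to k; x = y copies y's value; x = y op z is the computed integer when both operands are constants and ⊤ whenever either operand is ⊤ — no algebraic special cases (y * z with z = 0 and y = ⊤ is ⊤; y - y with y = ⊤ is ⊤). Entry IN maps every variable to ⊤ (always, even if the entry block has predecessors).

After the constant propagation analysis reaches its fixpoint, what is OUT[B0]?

Per-block solution:
  B0:   IN=(all ⊤)   OUT={a:6; rest ⊤}
  B1:   IN={a:6; rest ⊤}   OUT={a:6, f:5; rest ⊤}
  B2:   IN={a:6, f:5; rest ⊤}   OUT={a:6; rest ⊤}
  B3:   IN={a:6; rest ⊤}   OUT={e:0; rest ⊤}

Merge at B0 (entry node, so the boundary value (all ⊤) is joined with the incoming edge(s)): IN[B0] = (all ⊤) ⊔ OUT[B2] = {a: ⊤, b: ⊤, c: ⊤, d: ⊤, e: ⊤, f: ⊤}
Applying B0's transfer function to that IN value gives OUT[B0] (row B0 above).

Answer: {a: 6, b: ⊤, c: ⊤, d: ⊤, e: ⊤, f: ⊤}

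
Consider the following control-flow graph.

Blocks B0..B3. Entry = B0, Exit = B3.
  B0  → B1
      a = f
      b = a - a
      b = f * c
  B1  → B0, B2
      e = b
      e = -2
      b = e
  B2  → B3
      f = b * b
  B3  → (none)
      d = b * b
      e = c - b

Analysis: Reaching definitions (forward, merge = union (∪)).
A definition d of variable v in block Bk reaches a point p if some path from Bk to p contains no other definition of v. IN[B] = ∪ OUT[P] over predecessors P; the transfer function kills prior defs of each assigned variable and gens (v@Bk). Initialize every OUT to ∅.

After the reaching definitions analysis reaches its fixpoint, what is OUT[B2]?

Fixpoint table:
  B0:   IN={a@B0, b@B1, e@B1}   OUT={a@B0, b@B0, e@B1}
  B1:   IN={a@B0, b@B0, e@B1}   OUT={a@B0, b@B1, e@B1}
  B2:   IN={a@B0, b@B1, e@B1}   OUT={a@B0, b@B1, e@B1, f@B2}
  B3:   IN={a@B0, b@B1, e@B1, f@B2}   OUT={a@B0, b@B1, d@B3, e@B3, f@B2}

Merge at B2: IN[B2] = OUT[B1] = {a@B0, b@B1, e@B1}
Applying B2's transfer function to that IN value gives OUT[B2] (row B2 above).

Answer: {a@B0, b@B1, e@B1, f@B2}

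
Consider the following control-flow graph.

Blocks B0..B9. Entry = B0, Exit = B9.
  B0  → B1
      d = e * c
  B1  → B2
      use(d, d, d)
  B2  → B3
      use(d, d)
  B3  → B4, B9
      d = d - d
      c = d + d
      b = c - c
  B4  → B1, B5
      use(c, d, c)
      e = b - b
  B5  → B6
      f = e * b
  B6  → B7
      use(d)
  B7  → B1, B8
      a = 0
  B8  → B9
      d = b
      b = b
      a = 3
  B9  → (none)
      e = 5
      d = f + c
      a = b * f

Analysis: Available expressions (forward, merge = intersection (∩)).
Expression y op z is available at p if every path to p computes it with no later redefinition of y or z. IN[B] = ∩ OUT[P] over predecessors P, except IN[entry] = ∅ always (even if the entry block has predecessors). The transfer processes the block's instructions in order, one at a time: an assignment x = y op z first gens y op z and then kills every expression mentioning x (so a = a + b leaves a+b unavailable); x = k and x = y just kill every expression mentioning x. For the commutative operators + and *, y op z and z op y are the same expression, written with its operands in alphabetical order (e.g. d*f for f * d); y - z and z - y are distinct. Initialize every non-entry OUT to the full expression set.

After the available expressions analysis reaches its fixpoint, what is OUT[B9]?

Answer: {b*f, c+f, c-c}

Trace:
Converged values:
  B0:  IN={}  OUT={c*e}
  B1:  IN={}  OUT={}
  B2:  IN={}  OUT={}
  B3:  IN={}  OUT={c-c, d+d}
  B4:  IN={c-c, d+d}  OUT={b-b, c-c, d+d}
  B5:  IN={b-b, c-c, d+d}  OUT={b*e, b-b, c-c, d+d}
  B6:  IN={b*e, b-b, c-c, d+d}  OUT={b*e, b-b, c-c, d+d}
  B7:  IN={b*e, b-b, c-c, d+d}  OUT={b*e, b-b, c-c, d+d}
  B8:  IN={b*e, b-b, c-c, d+d}  OUT={c-c}
  B9:  IN={c-c}  OUT={b*f, c+f, c-c}

Merge at B9: IN[B9] = OUT[B3] ∩ OUT[B8] = {c-c}
Applying B9's transfer function to that IN value gives OUT[B9] (row B9 above).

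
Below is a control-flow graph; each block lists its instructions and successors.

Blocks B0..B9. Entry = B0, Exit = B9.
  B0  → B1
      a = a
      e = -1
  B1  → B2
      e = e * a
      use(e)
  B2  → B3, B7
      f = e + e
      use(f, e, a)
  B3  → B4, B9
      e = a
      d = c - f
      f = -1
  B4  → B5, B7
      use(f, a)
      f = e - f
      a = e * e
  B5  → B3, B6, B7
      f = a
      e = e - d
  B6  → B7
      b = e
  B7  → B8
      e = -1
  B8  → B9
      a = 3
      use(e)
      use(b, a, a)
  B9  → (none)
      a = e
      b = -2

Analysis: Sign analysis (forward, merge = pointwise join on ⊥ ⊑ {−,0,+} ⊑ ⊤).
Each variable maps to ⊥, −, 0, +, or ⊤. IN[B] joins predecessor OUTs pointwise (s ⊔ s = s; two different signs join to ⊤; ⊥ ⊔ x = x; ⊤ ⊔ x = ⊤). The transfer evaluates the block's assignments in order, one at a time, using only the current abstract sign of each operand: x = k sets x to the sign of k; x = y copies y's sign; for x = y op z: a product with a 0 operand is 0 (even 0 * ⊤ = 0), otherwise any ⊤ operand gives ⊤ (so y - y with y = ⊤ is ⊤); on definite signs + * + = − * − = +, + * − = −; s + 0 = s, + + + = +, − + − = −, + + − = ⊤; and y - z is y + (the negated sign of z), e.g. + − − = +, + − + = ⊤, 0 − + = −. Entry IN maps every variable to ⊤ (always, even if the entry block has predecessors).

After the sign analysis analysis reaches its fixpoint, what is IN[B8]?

Answer: {a: ⊤, b: ⊤, c: ⊤, d: ⊤, e: -, f: ⊤}

Working:
Per-block solution:
  B0:  IN=(all ⊤)  OUT={e:-; rest ⊤}
  B1:  IN={e:-; rest ⊤}  OUT=(all ⊤)
  B2:  IN=(all ⊤)  OUT=(all ⊤)
  B3:  IN=(all ⊤)  OUT={f:-; rest ⊤}
  B4:  IN={f:-; rest ⊤}  OUT=(all ⊤)
  B5:  IN=(all ⊤)  OUT=(all ⊤)
  B6:  IN=(all ⊤)  OUT=(all ⊤)
  B7:  IN=(all ⊤)  OUT={e:-; rest ⊤}
  B8:  IN={e:-; rest ⊤}  OUT={a:+, e:-; rest ⊤}
  B9:  IN=(all ⊤)  OUT={b:-; rest ⊤}

Merge at B8: IN[B8] = OUT[B7] = {a: ⊤, b: ⊤, c: ⊤, d: ⊤, e: -, f: ⊤}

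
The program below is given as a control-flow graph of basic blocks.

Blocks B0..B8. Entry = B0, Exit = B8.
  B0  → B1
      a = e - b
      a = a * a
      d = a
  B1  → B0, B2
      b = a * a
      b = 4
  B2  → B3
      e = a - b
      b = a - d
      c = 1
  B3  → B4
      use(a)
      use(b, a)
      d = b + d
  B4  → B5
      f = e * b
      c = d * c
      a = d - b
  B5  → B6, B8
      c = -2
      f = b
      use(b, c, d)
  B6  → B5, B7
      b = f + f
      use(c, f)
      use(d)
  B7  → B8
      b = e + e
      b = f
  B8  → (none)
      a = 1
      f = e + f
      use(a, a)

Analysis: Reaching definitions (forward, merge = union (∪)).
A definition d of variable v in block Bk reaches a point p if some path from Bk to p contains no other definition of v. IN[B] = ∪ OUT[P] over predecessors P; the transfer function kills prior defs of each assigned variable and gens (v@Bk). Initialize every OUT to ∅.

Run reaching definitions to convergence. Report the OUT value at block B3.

Answer: {a@B0, b@B2, c@B2, d@B3, e@B2}

Derivation:
Converged values:
  B0:   IN={a@B0, b@B1, d@B0}   OUT={a@B0, b@B1, d@B0}
  B1:   IN={a@B0, b@B1, d@B0}   OUT={a@B0, b@B1, d@B0}
  B2:   IN={a@B0, b@B1, d@B0}   OUT={a@B0, b@B2, c@B2, d@B0, e@B2}
  B3:   IN={a@B0, b@B2, c@B2, d@B0, e@B2}   OUT={a@B0, b@B2, c@B2, d@B3, e@B2}
  B4:   IN={a@B0, b@B2, c@B2, d@B3, e@B2}   OUT={a@B4, b@B2, c@B4, d@B3, e@B2, f@B4}
  B5:   IN={a@B4, b@B2, b@B6, c@B4, c@B5, d@B3, e@B2, f@B4, f@B5}   OUT={a@B4, b@B2, b@B6, c@B5, d@B3, e@B2, f@B5}
  B6:   IN={a@B4, b@B2, b@B6, c@B5, d@B3, e@B2, f@B5}   OUT={a@B4, b@B6, c@B5, d@B3, e@B2, f@B5}
  B7:   IN={a@B4, b@B6, c@B5, d@B3, e@B2, f@B5}   OUT={a@B4, b@B7, c@B5, d@B3, e@B2, f@B5}
  B8:   IN={a@B4, b@B2, b@B6, b@B7, c@B5, d@B3, e@B2, f@B5}   OUT={a@B8, b@B2, b@B6, b@B7, c@B5, d@B3, e@B2, f@B8}

Merge at B3: IN[B3] = OUT[B2] = {a@B0, b@B2, c@B2, d@B0, e@B2}
Applying B3's transfer function to that IN value gives OUT[B3] (row B3 above).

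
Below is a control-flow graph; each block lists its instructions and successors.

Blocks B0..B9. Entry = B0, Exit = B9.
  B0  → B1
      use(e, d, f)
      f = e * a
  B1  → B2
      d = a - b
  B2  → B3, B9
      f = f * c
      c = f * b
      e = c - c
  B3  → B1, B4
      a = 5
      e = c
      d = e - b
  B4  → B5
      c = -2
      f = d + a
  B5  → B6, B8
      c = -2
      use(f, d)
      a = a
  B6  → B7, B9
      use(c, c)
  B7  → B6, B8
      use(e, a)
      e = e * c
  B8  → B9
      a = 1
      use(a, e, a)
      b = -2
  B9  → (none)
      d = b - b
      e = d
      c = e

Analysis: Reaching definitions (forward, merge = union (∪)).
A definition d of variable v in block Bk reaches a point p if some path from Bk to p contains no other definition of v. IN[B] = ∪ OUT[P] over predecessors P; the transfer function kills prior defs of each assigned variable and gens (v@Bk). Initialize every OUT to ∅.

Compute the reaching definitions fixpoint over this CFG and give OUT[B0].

Per-block solution:
  B0:  IN={}  OUT={f@B0}
  B1:  IN={a@B3, c@B2, d@B3, e@B3, f@B0, f@B2}  OUT={a@B3, c@B2, d@B1, e@B3, f@B0, f@B2}
  B2:  IN={a@B3, c@B2, d@B1, e@B3, f@B0, f@B2}  OUT={a@B3, c@B2, d@B1, e@B2, f@B2}
  B3:  IN={a@B3, c@B2, d@B1, e@B2, f@B2}  OUT={a@B3, c@B2, d@B3, e@B3, f@B2}
  B4:  IN={a@B3, c@B2, d@B3, e@B3, f@B2}  OUT={a@B3, c@B4, d@B3, e@B3, f@B4}
  B5:  IN={a@B3, c@B4, d@B3, e@B3, f@B4}  OUT={a@B5, c@B5, d@B3, e@B3, f@B4}
  B6:  IN={a@B5, c@B5, d@B3, e@B3, e@B7, f@B4}  OUT={a@B5, c@B5, d@B3, e@B3, e@B7, f@B4}
  B7:  IN={a@B5, c@B5, d@B3, e@B3, e@B7, f@B4}  OUT={a@B5, c@B5, d@B3, e@B7, f@B4}
  B8:  IN={a@B5, c@B5, d@B3, e@B3, e@B7, f@B4}  OUT={a@B8, b@B8, c@B5, d@B3, e@B3, e@B7, f@B4}
  B9:  IN={a@B3, a@B5, a@B8, b@B8, c@B2, c@B5, d@B1, d@B3, e@B2, e@B3, e@B7, f@B2, f@B4}  OUT={a@B3, a@B5, a@B8, b@B8, c@B9, d@B9, e@B9, f@B2, f@B4}

B0 is the boundary node: IN[B0] = {}
Applying B0's transfer function to that IN value gives OUT[B0] (row B0 above).

Answer: {f@B0}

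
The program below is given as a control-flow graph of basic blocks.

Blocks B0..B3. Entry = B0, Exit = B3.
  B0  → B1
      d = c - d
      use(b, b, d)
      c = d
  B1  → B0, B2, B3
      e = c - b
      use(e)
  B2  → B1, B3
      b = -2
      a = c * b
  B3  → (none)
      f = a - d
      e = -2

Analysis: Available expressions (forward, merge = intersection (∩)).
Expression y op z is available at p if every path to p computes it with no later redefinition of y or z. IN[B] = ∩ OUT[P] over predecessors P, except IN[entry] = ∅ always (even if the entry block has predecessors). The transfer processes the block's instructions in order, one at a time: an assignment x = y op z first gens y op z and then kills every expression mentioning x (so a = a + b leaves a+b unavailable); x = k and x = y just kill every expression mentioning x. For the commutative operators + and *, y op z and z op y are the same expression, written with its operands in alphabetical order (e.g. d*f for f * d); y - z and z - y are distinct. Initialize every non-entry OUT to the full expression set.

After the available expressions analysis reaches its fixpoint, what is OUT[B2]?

Answer: {b*c}

Trace:
Converged values:
  B0:  IN={}  OUT={}
  B1:  IN={}  OUT={c-b}
  B2:  IN={c-b}  OUT={b*c}
  B3:  IN={}  OUT={a-d}

Merge at B2: IN[B2] = OUT[B1] = {c-b}
Applying B2's transfer function to that IN value gives OUT[B2] (row B2 above).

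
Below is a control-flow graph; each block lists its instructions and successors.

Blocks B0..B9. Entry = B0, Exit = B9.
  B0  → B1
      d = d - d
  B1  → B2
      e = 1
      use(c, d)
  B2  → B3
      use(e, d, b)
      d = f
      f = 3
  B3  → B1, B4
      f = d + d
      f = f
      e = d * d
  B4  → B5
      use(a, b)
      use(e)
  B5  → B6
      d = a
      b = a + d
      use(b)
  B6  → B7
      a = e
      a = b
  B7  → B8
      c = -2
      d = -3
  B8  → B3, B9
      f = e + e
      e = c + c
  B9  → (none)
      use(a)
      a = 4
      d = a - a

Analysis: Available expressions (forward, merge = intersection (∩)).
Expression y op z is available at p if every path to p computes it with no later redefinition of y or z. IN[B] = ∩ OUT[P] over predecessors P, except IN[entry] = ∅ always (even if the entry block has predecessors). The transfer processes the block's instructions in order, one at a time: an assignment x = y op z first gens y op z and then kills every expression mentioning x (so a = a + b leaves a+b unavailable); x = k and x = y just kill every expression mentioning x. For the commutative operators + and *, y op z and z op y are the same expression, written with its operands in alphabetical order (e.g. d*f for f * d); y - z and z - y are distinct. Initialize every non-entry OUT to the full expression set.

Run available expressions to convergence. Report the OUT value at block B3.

Per-block solution:
  B0:  IN={}  OUT={}
  B1:  IN={}  OUT={}
  B2:  IN={}  OUT={}
  B3:  IN={}  OUT={d*d, d+d}
  B4:  IN={d*d, d+d}  OUT={d*d, d+d}
  B5:  IN={d*d, d+d}  OUT={a+d}
  B6:  IN={a+d}  OUT={}
  B7:  IN={}  OUT={}
  B8:  IN={}  OUT={c+c}
  B9:  IN={c+c}  OUT={a-a, c+c}

Merge at B3: IN[B3] = OUT[B2] ∩ OUT[B8] = {}
Applying B3's transfer function to that IN value gives OUT[B3] (row B3 above).

Answer: {d*d, d+d}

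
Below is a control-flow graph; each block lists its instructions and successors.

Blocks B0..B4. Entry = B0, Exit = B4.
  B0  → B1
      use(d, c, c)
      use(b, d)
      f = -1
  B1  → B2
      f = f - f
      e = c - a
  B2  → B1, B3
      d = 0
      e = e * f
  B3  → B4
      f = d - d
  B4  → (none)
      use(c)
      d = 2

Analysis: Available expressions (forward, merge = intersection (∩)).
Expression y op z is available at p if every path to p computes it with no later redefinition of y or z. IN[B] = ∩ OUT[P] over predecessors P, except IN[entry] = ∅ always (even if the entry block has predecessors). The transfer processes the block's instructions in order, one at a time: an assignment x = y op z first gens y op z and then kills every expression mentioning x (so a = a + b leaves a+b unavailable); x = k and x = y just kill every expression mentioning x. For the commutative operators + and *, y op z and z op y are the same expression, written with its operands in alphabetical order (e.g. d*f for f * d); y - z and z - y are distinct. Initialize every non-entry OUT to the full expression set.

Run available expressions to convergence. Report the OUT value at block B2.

Answer: {c-a}

Trace:
Per-block solution:
  B0:  IN={}  OUT={}
  B1:  IN={}  OUT={c-a}
  B2:  IN={c-a}  OUT={c-a}
  B3:  IN={c-a}  OUT={c-a, d-d}
  B4:  IN={c-a, d-d}  OUT={c-a}

Merge at B2: IN[B2] = OUT[B1] = {c-a}
Applying B2's transfer function to that IN value gives OUT[B2] (row B2 above).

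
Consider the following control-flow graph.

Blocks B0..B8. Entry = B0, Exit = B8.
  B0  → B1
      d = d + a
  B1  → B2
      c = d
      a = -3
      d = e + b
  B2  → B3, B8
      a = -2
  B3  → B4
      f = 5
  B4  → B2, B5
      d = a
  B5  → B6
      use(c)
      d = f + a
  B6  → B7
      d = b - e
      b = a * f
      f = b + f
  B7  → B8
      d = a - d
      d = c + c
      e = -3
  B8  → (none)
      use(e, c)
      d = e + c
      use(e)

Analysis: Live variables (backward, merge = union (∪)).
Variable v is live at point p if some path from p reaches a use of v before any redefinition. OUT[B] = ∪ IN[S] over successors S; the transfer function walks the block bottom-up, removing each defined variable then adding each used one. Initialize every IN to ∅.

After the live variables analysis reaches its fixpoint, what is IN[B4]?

Per-block solution:
  B0: | IN={a, b, d, e} | OUT={b, d, e}
  B1: | IN={b, d, e} | OUT={b, c, e}
  B2: | IN={b, c, e} | OUT={a, b, c, e}
  B3: | IN={a, b, c, e} | OUT={a, b, c, e, f}
  B4: | IN={a, b, c, e, f} | OUT={a, b, c, e, f}
  B5: | IN={a, b, c, e, f} | OUT={a, b, c, e, f}
  B6: | IN={a, b, c, e, f} | OUT={a, c, d}
  B7: | IN={a, c, d} | OUT={c, e}
  B8: | IN={c, e} | OUT={}

Merge at B4: OUT[B4] = IN[B2] ⊔ IN[B5] = {a, b, c, e, f}
Applying B4's transfer function to that OUT value gives IN[B4] (row B4 above).

Answer: {a, b, c, e, f}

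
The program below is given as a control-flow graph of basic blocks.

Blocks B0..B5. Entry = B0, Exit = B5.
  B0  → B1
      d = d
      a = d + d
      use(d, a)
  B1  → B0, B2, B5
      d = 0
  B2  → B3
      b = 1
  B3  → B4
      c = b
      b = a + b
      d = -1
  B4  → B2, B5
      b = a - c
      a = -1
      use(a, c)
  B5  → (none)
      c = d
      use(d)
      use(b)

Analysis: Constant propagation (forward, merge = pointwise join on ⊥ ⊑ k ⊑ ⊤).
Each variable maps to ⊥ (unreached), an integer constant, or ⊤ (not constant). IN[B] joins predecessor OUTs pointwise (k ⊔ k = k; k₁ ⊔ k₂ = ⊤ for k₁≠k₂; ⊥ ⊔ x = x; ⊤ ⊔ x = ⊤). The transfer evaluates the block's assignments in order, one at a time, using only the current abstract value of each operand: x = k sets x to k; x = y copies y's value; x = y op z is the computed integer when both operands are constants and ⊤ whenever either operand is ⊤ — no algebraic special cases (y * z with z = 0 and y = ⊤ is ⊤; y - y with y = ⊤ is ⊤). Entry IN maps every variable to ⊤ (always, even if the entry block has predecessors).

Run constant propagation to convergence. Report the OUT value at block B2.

Converged values:
  B0:  IN=(all ⊤)  OUT=(all ⊤)
  B1:  IN=(all ⊤)  OUT={d:0; rest ⊤}
  B2:  IN=(all ⊤)  OUT={b:1; rest ⊤}
  B3:  IN={b:1; rest ⊤}  OUT={c:1, d:-1; rest ⊤}
  B4:  IN={c:1, d:-1; rest ⊤}  OUT={a:-1, c:1, d:-1; rest ⊤}
  B5:  IN=(all ⊤)  OUT=(all ⊤)

Merge at B2: IN[B2] = OUT[B1] ⊔ OUT[B4] = {a: ⊤, b: ⊤, c: ⊤, d: ⊤, e: ⊤, f: ⊤}
Applying B2's transfer function to that IN value gives OUT[B2] (row B2 above).

Answer: {a: ⊤, b: 1, c: ⊤, d: ⊤, e: ⊤, f: ⊤}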